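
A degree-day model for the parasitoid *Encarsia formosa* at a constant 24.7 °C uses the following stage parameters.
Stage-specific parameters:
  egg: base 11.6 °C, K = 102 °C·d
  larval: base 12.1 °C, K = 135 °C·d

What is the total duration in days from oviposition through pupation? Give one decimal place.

egg: 102 / (24.7 − 11.6) = 102 / 13.1 = 7.786 d.
larval: 135 / (24.7 − 12.1) = 135 / 12.6 = 10.714 d.
Sum = 18.501 ≈ 18.5 days.

18.5 days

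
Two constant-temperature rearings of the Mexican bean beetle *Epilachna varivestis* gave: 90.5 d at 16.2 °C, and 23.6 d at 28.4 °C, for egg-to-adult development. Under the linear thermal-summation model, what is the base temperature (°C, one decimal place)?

Equal thermal constants: D₁(T₁ − T_b) = D₂(T₂ − T_b).
90.5·(16.2 − T_b) = 23.6·(28.4 − T_b)
T_b = (90.5·16.2 − 23.6·28.4) / (90.5 − 23.6) = 795.86 / 66.9 = 11.896 °C ≈ 11.9 °C.

11.9 °C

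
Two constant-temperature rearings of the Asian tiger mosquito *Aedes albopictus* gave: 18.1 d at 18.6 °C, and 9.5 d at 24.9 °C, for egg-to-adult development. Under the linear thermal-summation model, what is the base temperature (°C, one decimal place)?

11.6 °C

Under the model K = D·(T − T_b), so D₁·(T₁ − T_b) = D₂·(T₂ − T_b).
18.1·(18.6 − T_b) = 9.5·(24.9 − T_b)
T_b = (18.1·18.6 − 9.5·24.9) / (18.1 − 9.5) = 100.11 / 8.6 = 11.641 °C ≈ 11.6 °C.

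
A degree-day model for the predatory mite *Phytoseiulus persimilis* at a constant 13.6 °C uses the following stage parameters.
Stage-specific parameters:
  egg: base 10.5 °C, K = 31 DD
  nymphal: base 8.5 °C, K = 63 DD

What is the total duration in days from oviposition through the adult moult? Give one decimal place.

egg: 31 / (13.6 − 10.5) = 31 / 3.1 = 10.000 d.
nymphal: 63 / (13.6 − 8.5) = 63 / 5.1 = 12.353 d.
Sum = 22.353 ≈ 22.4 days.

22.4 days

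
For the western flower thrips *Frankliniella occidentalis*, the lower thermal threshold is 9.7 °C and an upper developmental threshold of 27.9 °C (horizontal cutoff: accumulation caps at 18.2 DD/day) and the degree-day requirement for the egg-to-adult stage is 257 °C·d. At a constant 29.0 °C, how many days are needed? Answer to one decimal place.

Temperature 29.0 °C exceeds the upper threshold, so daily accumulation caps at 27.9 − 9.7 = 18.2 DD/day.
Duration = 257 / 18.2 = 14.121 ≈ 14.1 days.

14.1 days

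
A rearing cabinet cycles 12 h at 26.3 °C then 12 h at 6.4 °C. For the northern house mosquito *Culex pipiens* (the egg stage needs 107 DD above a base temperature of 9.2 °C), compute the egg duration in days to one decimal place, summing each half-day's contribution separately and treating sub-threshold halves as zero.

Day half: max(0, 26.3 − 9.2) × 0.5 = 17.1 × 0.5 = 8.55 DD.
Night half: max(0, 6.4 − 9.2) × 0.5 = 0.0 × 0.5 = 0.00 DD.
Per 24 h: 8.55 DD/day.
Duration = 107 / 8.55 = 12.515 ≈ 12.5 days.

12.5 days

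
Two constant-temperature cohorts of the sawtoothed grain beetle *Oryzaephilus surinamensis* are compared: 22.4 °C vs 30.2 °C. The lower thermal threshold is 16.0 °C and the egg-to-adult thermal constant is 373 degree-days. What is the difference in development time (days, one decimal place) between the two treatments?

At 22.4 °C: 373 / (22.4 − 16.0) = 373 / 6.4 = 58.281 d.
At 30.2 °C: 373 / (30.2 − 16.0) = 373 / 14.2 = 26.268 d.
Difference = |58.281 − 26.268| = 32.014 ≈ 32.0 days.

32.0 days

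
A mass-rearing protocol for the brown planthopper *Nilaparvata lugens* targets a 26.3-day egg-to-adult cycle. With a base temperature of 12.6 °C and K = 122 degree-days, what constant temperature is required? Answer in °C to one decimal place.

17.2 °C

Required daily accumulation = 122 / 26.3 = 4.639 DD/day.
T = T_base + 4.639 = 12.6 + 4.639 = 17.239 ≈ 17.2 °C.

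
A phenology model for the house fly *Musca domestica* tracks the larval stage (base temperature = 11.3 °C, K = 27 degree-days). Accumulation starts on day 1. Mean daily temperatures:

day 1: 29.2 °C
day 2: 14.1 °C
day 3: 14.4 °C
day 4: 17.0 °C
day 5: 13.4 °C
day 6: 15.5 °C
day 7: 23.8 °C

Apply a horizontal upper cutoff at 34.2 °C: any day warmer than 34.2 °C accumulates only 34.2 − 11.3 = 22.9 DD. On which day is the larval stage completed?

Daily DD above 11.3 °C (capped at 22.9): 17.9, 2.8, 3.1, 5.7, 2.1, 4.2, 12.5.
Cumulative: 17.9, 20.7, 23.8, 29.5, 31.6, 35.8, 48.3.
The total first reaches 27 DD on day 4.

day 4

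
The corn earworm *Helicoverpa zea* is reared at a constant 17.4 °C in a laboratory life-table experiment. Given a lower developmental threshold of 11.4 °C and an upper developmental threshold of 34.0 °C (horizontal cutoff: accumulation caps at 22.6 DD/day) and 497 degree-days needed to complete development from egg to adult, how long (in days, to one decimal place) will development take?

82.8 days

Daily accumulation = 17.4 − 11.4 = 6.0 DD/day.
Duration = 497 / 6.0 = 82.833 ≈ 82.8 days.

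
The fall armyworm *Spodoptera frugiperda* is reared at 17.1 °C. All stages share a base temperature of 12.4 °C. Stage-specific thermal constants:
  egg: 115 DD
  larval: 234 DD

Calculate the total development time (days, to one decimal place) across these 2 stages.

Daily accumulation at 17.1 °C = 17.1 − 12.4 = 4.7 DD/day.
Total K = 115 + 234 = 349 DD.
Total duration = 349 / 4.7 = 74.255 ≈ 74.3 days.

74.3 days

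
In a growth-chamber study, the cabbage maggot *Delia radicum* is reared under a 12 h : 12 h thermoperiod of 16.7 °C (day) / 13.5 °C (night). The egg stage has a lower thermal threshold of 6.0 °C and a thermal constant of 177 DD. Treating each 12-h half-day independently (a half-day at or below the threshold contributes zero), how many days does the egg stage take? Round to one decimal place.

19.5 days

Day half: max(0, 16.7 − 6.0) × 0.5 = 10.7 × 0.5 = 5.35 DD.
Night half: max(0, 13.5 − 6.0) × 0.5 = 7.5 × 0.5 = 3.75 DD.
Per 24 h: 9.10 DD/day.
Duration = 177 / 9.10 = 19.451 ≈ 19.5 days.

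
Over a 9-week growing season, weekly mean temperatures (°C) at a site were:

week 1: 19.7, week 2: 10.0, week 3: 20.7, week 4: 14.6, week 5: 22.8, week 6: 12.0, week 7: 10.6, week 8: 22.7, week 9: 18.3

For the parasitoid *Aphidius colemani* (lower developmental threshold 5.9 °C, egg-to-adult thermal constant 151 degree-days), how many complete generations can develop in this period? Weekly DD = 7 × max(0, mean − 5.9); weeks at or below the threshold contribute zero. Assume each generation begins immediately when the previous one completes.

Weekly DD (7 × max(0, T̄ − 5.9)): 96.6, 28.7, 103.6, 60.9, 118.3, 42.7, 32.9, 117.6, 86.8.
Season total = 688.1 DD.
Complete generations = ⌊688.1 / 151⌋ = 4.

4 generations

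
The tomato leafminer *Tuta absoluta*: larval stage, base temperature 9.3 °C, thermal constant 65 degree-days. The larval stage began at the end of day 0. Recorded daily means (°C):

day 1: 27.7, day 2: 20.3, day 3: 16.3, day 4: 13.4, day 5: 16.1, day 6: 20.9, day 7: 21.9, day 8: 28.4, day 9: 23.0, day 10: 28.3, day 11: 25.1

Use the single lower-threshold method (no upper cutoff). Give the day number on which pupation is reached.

Daily DD above 9.3 °C: 18.4, 11.0, 7.0, 4.1, 6.8, 11.6, 12.6, 19.1, 13.7, 19.0, 15.8.
Cumulative: 18.4, 29.4, 36.4, 40.5, 47.3, 58.9, 71.5, 90.6, 104.3, 123.3, 139.1.
The total first reaches 65 DD on day 7.

day 7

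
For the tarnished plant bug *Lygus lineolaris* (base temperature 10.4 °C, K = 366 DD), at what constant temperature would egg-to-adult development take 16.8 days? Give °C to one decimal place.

Required daily accumulation = 366 / 16.8 = 21.786 DD/day.
T = T_base + 21.786 = 10.4 + 21.786 = 32.186 ≈ 32.2 °C.

32.2 °C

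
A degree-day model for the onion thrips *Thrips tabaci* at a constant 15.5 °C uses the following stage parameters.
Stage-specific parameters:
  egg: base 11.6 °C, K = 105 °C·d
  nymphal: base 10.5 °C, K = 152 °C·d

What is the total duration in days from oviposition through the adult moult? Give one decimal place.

57.3 days

egg: 105 / (15.5 − 11.6) = 105 / 3.9 = 26.923 d.
nymphal: 152 / (15.5 − 10.5) = 152 / 5.0 = 30.400 d.
Sum = 57.323 ≈ 57.3 days.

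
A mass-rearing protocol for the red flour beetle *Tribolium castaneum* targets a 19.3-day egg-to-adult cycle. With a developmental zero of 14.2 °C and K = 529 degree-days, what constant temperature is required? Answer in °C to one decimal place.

Required daily accumulation = 529 / 19.3 = 27.409 DD/day.
T = T_base + 27.409 = 14.2 + 27.409 = 41.609 ≈ 41.6 °C.

41.6 °C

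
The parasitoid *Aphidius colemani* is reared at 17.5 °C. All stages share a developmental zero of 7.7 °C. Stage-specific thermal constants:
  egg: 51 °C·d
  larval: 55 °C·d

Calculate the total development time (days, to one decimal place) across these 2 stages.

Daily accumulation at 17.5 °C = 17.5 − 7.7 = 9.8 DD/day.
Total K = 51 + 55 = 106 DD.
Total duration = 106 / 9.8 = 10.816 ≈ 10.8 days.

10.8 days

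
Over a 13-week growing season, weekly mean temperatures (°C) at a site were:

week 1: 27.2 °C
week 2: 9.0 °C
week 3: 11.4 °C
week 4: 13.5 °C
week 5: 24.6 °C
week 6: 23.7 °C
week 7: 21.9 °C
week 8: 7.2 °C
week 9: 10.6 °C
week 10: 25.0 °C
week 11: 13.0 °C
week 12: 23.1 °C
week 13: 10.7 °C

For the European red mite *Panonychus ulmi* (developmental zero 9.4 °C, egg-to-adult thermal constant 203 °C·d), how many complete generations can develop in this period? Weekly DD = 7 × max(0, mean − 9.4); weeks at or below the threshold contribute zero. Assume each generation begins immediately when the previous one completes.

Weekly DD (7 × max(0, T̄ − 9.4)): 124.6, 0.0, 14.0, 28.7, 106.4, 100.1, 87.5, 0.0, 8.4, 109.2, 25.2, 95.9, 9.1.
Season total = 709.1 DD.
Complete generations = ⌊709.1 / 203⌋ = 3.

3 generations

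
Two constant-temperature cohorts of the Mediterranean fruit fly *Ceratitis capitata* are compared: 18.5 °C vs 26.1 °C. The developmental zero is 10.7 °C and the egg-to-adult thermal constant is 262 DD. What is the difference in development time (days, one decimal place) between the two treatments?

16.6 days

At 18.5 °C: 262 / (18.5 − 10.7) = 262 / 7.8 = 33.590 d.
At 26.1 °C: 262 / (26.1 − 10.7) = 262 / 15.4 = 17.013 d.
Difference = |33.590 − 17.013| = 16.577 ≈ 16.6 days.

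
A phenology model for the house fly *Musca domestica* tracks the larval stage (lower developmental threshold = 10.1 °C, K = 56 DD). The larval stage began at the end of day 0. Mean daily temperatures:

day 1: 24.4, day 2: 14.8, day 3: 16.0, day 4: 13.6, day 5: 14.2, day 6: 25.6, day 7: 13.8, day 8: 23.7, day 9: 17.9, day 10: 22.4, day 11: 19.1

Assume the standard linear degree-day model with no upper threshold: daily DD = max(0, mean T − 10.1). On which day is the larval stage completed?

Daily DD above 10.1 °C: 14.3, 4.7, 5.9, 3.5, 4.1, 15.5, 3.7, 13.6, 7.8, 12.3, 9.0.
Cumulative: 14.3, 19.0, 24.9, 28.4, 32.5, 48.0, 51.7, 65.3, 73.1, 85.4, 94.4.
The total first reaches 56 DD on day 8.

day 8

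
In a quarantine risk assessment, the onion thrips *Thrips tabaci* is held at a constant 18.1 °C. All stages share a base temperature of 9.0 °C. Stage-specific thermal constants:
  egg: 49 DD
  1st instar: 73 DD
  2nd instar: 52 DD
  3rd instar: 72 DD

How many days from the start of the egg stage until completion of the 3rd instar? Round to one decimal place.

27.0 days

Daily accumulation at 18.1 °C = 18.1 − 9.0 = 9.1 DD/day.
Total K = 49 + 73 + 52 + 72 = 246 DD.
Total duration = 246 / 9.1 = 27.033 ≈ 27.0 days.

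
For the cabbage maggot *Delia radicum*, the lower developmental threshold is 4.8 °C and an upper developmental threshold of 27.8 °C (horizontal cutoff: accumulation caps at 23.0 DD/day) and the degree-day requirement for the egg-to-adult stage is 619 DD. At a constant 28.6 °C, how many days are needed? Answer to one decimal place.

26.9 days

Temperature 28.6 °C exceeds the upper threshold, so daily accumulation caps at 27.8 − 4.8 = 23.0 DD/day.
Duration = 619 / 23.0 = 26.913 ≈ 26.9 days.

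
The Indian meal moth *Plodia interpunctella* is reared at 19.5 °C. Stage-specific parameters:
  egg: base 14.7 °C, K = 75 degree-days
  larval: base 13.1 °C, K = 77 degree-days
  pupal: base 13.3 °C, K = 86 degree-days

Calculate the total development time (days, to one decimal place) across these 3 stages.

egg: 75 / (19.5 − 14.7) = 75 / 4.8 = 15.625 d.
larval: 77 / (19.5 − 13.1) = 77 / 6.4 = 12.031 d.
pupal: 86 / (19.5 − 13.3) = 86 / 6.2 = 13.871 d.
Sum = 41.527 ≈ 41.5 days.

41.5 days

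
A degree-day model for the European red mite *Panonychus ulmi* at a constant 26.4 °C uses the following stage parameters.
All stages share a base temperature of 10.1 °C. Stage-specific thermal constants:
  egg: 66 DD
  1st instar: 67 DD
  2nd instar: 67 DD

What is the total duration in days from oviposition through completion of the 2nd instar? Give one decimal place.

12.3 days

Daily accumulation at 26.4 °C = 26.4 − 10.1 = 16.3 DD/day.
Total K = 66 + 67 + 67 = 200 DD.
Total duration = 200 / 16.3 = 12.270 ≈ 12.3 days.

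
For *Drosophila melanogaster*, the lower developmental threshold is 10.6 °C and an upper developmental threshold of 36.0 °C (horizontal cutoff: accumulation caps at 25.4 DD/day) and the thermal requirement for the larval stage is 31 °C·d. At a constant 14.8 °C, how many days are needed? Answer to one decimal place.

Daily accumulation = 14.8 − 10.6 = 4.2 DD/day.
Duration = 31 / 4.2 = 7.381 ≈ 7.4 days.

7.4 days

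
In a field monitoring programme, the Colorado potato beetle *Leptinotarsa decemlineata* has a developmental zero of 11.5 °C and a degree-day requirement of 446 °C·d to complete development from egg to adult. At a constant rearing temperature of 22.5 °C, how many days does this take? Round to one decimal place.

40.5 days

Daily accumulation = 22.5 − 11.5 = 11.0 DD/day.
Duration = 446 / 11.0 = 40.545 ≈ 40.5 days.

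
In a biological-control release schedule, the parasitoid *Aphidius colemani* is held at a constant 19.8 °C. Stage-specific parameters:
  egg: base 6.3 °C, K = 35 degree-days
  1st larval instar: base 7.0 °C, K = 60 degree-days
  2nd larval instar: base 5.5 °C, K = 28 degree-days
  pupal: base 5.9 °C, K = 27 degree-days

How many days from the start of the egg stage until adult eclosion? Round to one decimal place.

11.2 days

egg: 35 / (19.8 − 6.3) = 35 / 13.5 = 2.593 d.
1st larval instar: 60 / (19.8 − 7.0) = 60 / 12.8 = 4.688 d.
2nd larval instar: 28 / (19.8 − 5.5) = 28 / 14.3 = 1.958 d.
pupal: 27 / (19.8 − 5.9) = 27 / 13.9 = 1.942 d.
Sum = 11.181 ≈ 11.2 days.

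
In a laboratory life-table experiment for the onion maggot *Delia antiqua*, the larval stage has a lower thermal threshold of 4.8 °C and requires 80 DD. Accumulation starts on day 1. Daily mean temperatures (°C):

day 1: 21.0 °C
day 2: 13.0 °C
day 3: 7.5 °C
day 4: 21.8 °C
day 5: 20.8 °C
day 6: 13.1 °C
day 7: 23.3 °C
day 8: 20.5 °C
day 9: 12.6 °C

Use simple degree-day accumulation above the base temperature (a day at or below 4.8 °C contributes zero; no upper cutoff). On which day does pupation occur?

Daily DD above 4.8 °C: 16.2, 8.2, 2.7, 17.0, 16.0, 8.3, 18.5, 15.7, 7.8.
Cumulative: 16.2, 24.4, 27.1, 44.1, 60.1, 68.4, 86.9, 102.6, 110.4.
The total first reaches 80 DD on day 7.

day 7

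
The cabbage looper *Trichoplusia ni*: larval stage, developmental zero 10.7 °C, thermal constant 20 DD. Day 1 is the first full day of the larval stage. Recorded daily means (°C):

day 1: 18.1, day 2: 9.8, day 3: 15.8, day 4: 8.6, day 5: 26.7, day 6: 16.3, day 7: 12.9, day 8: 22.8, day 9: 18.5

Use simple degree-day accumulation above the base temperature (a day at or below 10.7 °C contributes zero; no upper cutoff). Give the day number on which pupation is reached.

day 5

Daily DD above 10.7 °C: 7.4, 0.0, 5.1, 0.0, 16.0, 5.6, 2.2, 12.1, 7.8.
Cumulative: 7.4, 7.4, 12.5, 12.5, 28.5, 34.1, 36.3, 48.4, 56.2.
The total first reaches 20 DD on day 5.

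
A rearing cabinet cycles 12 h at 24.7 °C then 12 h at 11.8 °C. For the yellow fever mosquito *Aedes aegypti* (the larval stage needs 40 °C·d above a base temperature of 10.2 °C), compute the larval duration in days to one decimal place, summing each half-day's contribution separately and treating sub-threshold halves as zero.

5.0 days

Day half: max(0, 24.7 − 10.2) × 0.5 = 14.5 × 0.5 = 7.25 DD.
Night half: max(0, 11.8 − 10.2) × 0.5 = 1.6 × 0.5 = 0.80 DD.
Per 24 h: 8.05 DD/day.
Duration = 40 / 8.05 = 4.969 ≈ 5.0 days.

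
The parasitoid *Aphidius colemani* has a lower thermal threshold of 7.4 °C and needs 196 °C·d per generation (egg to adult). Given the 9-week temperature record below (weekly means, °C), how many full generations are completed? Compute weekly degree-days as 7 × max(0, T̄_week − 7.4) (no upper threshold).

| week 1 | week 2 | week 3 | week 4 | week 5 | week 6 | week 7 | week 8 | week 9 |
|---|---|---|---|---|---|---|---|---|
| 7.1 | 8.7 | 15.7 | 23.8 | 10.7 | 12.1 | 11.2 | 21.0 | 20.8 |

2 generations

Weekly DD (7 × max(0, T̄ − 7.4)): 0.0, 9.1, 58.1, 114.8, 23.1, 32.9, 26.6, 95.2, 93.8.
Season total = 453.6 DD.
Complete generations = ⌊453.6 / 196⌋ = 2.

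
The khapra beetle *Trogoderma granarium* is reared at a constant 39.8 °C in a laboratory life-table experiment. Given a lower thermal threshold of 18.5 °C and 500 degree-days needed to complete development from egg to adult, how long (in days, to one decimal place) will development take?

23.5 days

Daily accumulation = 39.8 − 18.5 = 21.3 DD/day.
Duration = 500 / 21.3 = 23.474 ≈ 23.5 days.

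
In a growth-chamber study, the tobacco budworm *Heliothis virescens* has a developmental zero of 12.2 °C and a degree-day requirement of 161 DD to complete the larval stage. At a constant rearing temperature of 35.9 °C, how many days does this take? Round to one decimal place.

Daily accumulation = 35.9 − 12.2 = 23.7 DD/day.
Duration = 161 / 23.7 = 6.793 ≈ 6.8 days.

6.8 days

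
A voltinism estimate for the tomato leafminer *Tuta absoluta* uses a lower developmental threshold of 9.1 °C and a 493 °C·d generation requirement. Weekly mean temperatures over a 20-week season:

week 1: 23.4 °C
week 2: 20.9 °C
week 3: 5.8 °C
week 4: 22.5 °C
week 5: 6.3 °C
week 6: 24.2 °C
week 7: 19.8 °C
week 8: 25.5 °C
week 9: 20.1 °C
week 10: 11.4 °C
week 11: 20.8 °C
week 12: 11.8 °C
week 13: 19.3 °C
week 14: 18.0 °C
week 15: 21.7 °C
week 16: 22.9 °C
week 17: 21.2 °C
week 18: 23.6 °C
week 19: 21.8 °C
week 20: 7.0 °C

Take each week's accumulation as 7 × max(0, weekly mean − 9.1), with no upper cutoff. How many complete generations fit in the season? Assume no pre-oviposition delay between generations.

2 generations

Weekly DD (7 × max(0, T̄ − 9.1)): 100.1, 82.6, 0.0, 93.8, 0.0, 105.7, 74.9, 114.8, 77.0, 16.1, 81.9, 18.9, 71.4, 62.3, 88.2, 96.6, 84.7, 101.5, 88.9, 0.0.
Season total = 1359.4 DD.
Complete generations = ⌊1359.4 / 493⌋ = 2.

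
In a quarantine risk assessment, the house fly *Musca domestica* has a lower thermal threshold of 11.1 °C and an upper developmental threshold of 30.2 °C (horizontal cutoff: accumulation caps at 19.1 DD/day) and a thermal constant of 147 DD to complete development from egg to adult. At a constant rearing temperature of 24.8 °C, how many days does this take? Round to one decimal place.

10.7 days

Daily accumulation = 24.8 − 11.1 = 13.7 DD/day.
Duration = 147 / 13.7 = 10.730 ≈ 10.7 days.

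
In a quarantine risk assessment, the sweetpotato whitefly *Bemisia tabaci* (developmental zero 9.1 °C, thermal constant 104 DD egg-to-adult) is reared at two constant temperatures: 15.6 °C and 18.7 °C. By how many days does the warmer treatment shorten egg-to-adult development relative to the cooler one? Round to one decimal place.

At 15.6 °C: 104 / (15.6 − 9.1) = 104 / 6.5 = 16.000 d.
At 18.7 °C: 104 / (18.7 − 9.1) = 104 / 9.6 = 10.833 d.
Difference = |16.000 − 10.833| = 5.167 ≈ 5.2 days.

5.2 days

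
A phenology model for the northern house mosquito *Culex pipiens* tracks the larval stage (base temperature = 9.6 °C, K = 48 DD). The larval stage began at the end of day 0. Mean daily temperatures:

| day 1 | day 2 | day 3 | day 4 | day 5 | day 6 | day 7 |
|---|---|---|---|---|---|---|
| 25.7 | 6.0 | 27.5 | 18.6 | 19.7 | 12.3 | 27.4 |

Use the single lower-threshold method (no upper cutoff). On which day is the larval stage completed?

day 5

Daily DD above 9.6 °C: 16.1, 0.0, 17.9, 9.0, 10.1, 2.7, 17.8.
Cumulative: 16.1, 16.1, 34.0, 43.0, 53.1, 55.8, 73.6.
The total first reaches 48 DD on day 5.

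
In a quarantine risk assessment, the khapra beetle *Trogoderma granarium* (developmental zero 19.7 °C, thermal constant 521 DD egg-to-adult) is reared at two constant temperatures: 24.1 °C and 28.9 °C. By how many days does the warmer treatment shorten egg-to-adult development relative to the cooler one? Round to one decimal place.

61.8 days

At 24.1 °C: 521 / (24.1 − 19.7) = 521 / 4.4 = 118.409 d.
At 28.9 °C: 521 / (28.9 − 19.7) = 521 / 9.2 = 56.630 d.
Difference = |118.409 − 56.630| = 61.779 ≈ 61.8 days.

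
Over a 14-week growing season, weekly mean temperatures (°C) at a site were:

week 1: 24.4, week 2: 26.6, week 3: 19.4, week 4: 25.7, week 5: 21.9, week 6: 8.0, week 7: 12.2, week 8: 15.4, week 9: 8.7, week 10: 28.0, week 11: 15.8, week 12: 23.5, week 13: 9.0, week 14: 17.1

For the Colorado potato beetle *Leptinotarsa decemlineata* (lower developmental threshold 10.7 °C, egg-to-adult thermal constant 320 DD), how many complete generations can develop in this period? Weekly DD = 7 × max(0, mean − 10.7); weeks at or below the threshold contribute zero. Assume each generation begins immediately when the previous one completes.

Weekly DD (7 × max(0, T̄ − 10.7)): 95.9, 111.3, 60.9, 105.0, 78.4, 0.0, 10.5, 32.9, 0.0, 121.1, 35.7, 89.6, 0.0, 44.8.
Season total = 786.1 DD.
Complete generations = ⌊786.1 / 320⌋ = 2.

2 generations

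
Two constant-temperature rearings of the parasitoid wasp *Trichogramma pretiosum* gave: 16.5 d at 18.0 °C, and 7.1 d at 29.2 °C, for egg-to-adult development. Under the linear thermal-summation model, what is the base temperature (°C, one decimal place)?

Under the model K = D·(T − T_b), so D₁·(T₁ − T_b) = D₂·(T₂ − T_b).
16.5·(18.0 − T_b) = 7.1·(29.2 − T_b)
T_b = (16.5·18.0 − 7.1·29.2) / (16.5 − 7.1) = 89.68 / 9.4 = 9.540 °C ≈ 9.5 °C.

9.5 °C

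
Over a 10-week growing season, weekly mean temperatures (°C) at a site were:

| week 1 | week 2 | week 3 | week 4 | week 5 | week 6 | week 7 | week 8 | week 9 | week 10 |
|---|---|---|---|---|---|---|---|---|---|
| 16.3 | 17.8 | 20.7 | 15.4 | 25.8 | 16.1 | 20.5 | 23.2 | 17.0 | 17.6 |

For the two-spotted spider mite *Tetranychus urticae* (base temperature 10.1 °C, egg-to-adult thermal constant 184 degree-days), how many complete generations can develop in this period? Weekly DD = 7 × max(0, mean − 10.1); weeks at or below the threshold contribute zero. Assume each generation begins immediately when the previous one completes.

3 generations

Weekly DD (7 × max(0, T̄ − 10.1)): 43.4, 53.9, 74.2, 37.1, 109.9, 42.0, 72.8, 91.7, 48.3, 52.5.
Season total = 625.8 DD.
Complete generations = ⌊625.8 / 184⌋ = 3.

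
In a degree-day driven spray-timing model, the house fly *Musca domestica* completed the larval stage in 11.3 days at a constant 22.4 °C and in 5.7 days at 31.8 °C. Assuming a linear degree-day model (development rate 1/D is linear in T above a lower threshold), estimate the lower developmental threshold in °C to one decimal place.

12.8 °C

Under the model K = D·(T − T_b), so D₁·(T₁ − T_b) = D₂·(T₂ − T_b).
11.3·(22.4 − T_b) = 5.7·(31.8 − T_b)
T_b = (11.3·22.4 − 5.7·31.8) / (11.3 − 5.7) = 71.86 / 5.6 = 12.832 °C ≈ 12.8 °C.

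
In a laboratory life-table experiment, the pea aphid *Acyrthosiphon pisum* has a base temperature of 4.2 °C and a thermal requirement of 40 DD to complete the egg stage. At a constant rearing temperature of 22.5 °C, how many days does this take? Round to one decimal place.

2.2 days

Daily accumulation = 22.5 − 4.2 = 18.3 DD/day.
Duration = 40 / 18.3 = 2.186 ≈ 2.2 days.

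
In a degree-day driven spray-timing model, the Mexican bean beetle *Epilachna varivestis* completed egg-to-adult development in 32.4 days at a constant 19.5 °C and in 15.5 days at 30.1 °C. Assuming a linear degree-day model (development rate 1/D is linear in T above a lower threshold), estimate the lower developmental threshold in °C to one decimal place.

9.8 °C

Linear rate model ⇒ the product D·(T − T_b) is constant across temperatures.
32.4·(19.5 − T_b) = 15.5·(30.1 − T_b)
T_b = (32.4·19.5 − 15.5·30.1) / (32.4 − 15.5) = 165.25 / 16.9 = 9.778 °C ≈ 9.8 °C.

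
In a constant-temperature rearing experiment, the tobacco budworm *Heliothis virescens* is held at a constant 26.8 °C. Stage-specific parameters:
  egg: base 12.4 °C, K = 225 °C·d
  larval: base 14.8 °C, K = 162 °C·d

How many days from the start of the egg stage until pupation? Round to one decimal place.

egg: 225 / (26.8 − 12.4) = 225 / 14.4 = 15.625 d.
larval: 162 / (26.8 − 14.8) = 162 / 12.0 = 13.500 d.
Sum = 29.125 ≈ 29.1 days.

29.1 days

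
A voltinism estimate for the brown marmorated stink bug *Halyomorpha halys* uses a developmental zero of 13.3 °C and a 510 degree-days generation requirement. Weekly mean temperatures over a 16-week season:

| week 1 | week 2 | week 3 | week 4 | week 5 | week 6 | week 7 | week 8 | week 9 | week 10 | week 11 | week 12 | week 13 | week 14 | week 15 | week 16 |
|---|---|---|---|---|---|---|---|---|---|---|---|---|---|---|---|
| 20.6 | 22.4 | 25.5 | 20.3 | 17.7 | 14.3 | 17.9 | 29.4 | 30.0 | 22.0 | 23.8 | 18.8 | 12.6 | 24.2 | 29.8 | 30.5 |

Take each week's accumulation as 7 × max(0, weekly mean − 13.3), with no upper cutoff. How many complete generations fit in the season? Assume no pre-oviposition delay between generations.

Weekly DD (7 × max(0, T̄ − 13.3)): 51.1, 63.7, 85.4, 49.0, 30.8, 7.0, 32.2, 112.7, 116.9, 60.9, 73.5, 38.5, 0.0, 76.3, 115.5, 120.4.
Season total = 1033.9 DD.
Complete generations = ⌊1033.9 / 510⌋ = 2.

2 generations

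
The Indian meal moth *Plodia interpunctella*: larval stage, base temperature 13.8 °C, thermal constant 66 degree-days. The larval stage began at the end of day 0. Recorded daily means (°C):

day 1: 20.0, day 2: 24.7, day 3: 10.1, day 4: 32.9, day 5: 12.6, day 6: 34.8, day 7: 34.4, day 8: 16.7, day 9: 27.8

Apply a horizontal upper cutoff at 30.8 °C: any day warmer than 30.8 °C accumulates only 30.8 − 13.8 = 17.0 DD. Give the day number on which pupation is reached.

day 7

Daily DD above 13.8 °C (capped at 17.0): 6.2, 10.9, 0.0, 17.0, 0.0, 17.0, 17.0, 2.9, 14.0.
Cumulative: 6.2, 17.1, 17.1, 34.1, 34.1, 51.1, 68.1, 71.0, 85.0.
The total first reaches 66 DD on day 7.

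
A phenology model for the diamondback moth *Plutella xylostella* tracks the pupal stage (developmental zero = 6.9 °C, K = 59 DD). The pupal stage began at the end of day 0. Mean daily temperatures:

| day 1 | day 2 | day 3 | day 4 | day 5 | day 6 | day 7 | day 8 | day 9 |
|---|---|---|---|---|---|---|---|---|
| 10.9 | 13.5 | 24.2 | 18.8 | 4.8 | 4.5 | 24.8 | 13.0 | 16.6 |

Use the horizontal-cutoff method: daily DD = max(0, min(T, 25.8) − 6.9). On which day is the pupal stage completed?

day 8

Daily DD above 6.9 °C (capped at 18.9): 4.0, 6.6, 17.3, 11.9, 0.0, 0.0, 17.9, 6.1, 9.7.
Cumulative: 4.0, 10.6, 27.9, 39.8, 39.8, 39.8, 57.7, 63.8, 73.5.
The total first reaches 59 DD on day 8.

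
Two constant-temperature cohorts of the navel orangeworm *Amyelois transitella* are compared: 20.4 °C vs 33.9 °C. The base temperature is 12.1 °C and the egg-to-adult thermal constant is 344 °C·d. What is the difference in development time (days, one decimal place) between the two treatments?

At 20.4 °C: 344 / (20.4 − 12.1) = 344 / 8.3 = 41.446 d.
At 33.9 °C: 344 / (33.9 − 12.1) = 344 / 21.8 = 15.780 d.
Difference = |41.446 − 15.780| = 25.666 ≈ 25.7 days.

25.7 days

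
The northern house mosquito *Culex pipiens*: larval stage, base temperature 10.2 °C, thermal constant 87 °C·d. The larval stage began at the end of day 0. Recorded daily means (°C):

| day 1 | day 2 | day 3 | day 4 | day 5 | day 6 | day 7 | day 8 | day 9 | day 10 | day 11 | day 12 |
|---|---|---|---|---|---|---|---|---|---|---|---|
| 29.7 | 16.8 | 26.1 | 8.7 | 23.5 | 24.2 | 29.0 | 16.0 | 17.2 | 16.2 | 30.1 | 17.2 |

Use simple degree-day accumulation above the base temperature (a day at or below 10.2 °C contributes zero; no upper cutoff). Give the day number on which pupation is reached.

day 7

Daily DD above 10.2 °C: 19.5, 6.6, 15.9, 0.0, 13.3, 14.0, 18.8, 5.8, 7.0, 6.0, 19.9, 7.0.
Cumulative: 19.5, 26.1, 42.0, 42.0, 55.3, 69.3, 88.1, 93.9, 100.9, 106.9, 126.8, 133.8.
The total first reaches 87 DD on day 7.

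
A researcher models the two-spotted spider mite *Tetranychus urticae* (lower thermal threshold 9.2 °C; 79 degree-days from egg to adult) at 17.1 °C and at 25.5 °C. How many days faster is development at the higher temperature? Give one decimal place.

5.2 days

At 17.1 °C: 79 / (17.1 − 9.2) = 79 / 7.9 = 10.000 d.
At 25.5 °C: 79 / (25.5 − 9.2) = 79 / 16.3 = 4.847 d.
Difference = |10.000 − 4.847| = 5.153 ≈ 5.2 days.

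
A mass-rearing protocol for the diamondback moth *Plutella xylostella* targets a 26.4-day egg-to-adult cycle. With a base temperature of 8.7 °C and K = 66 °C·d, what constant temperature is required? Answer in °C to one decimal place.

11.2 °C

Required daily accumulation = 66 / 26.4 = 2.500 DD/day.
T = T_base + 2.500 = 8.7 + 2.500 = 11.200 ≈ 11.2 °C.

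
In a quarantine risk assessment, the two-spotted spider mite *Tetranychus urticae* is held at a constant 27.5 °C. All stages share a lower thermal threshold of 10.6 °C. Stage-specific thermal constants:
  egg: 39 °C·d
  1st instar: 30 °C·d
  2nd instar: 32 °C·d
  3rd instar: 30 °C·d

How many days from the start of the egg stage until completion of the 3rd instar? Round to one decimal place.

7.8 days

Daily accumulation at 27.5 °C = 27.5 − 10.6 = 16.9 DD/day.
Total K = 39 + 30 + 32 + 30 = 131 DD.
Total duration = 131 / 16.9 = 7.751 ≈ 7.8 days.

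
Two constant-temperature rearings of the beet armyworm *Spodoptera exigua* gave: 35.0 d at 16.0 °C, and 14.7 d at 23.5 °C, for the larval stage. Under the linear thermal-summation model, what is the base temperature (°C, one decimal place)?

10.6 °C

Equal thermal constants: D₁(T₁ − T_b) = D₂(T₂ − T_b).
35.0·(16.0 − T_b) = 14.7·(23.5 − T_b)
T_b = (35.0·16.0 − 14.7·23.5) / (35.0 − 14.7) = 214.55 / 20.3 = 10.569 °C ≈ 10.6 °C.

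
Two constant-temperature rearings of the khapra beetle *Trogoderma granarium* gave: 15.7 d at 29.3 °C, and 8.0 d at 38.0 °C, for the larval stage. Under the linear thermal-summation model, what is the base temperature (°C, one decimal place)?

Linear rate model ⇒ the product D·(T − T_b) is constant across temperatures.
15.7·(29.3 − T_b) = 8.0·(38.0 − T_b)
T_b = (15.7·29.3 − 8.0·38.0) / (15.7 − 8.0) = 156.01 / 7.7 = 20.261 °C ≈ 20.3 °C.

20.3 °C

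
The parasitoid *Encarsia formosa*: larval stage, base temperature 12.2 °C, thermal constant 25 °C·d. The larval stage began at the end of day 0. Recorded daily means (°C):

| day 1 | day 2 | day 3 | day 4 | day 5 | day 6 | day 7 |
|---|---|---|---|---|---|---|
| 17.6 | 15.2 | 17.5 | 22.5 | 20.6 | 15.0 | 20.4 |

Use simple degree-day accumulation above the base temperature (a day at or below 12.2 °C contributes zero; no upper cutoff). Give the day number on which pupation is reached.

day 5

Daily DD above 12.2 °C: 5.4, 3.0, 5.3, 10.3, 8.4, 2.8, 8.2.
Cumulative: 5.4, 8.4, 13.7, 24.0, 32.4, 35.2, 43.4.
The total first reaches 25 DD on day 5.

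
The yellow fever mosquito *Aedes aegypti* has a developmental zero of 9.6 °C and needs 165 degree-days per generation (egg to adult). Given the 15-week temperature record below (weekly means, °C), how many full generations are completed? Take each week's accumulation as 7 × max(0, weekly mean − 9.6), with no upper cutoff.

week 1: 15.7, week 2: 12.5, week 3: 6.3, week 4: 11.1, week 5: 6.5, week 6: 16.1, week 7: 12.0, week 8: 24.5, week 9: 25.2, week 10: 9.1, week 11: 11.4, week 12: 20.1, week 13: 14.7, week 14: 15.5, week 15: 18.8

3 generations

Weekly DD (7 × max(0, T̄ − 9.6)): 42.7, 20.3, 0.0, 10.5, 0.0, 45.5, 16.8, 104.3, 109.2, 0.0, 12.6, 73.5, 35.7, 41.3, 64.4.
Season total = 576.8 DD.
Complete generations = ⌊576.8 / 165⌋ = 3.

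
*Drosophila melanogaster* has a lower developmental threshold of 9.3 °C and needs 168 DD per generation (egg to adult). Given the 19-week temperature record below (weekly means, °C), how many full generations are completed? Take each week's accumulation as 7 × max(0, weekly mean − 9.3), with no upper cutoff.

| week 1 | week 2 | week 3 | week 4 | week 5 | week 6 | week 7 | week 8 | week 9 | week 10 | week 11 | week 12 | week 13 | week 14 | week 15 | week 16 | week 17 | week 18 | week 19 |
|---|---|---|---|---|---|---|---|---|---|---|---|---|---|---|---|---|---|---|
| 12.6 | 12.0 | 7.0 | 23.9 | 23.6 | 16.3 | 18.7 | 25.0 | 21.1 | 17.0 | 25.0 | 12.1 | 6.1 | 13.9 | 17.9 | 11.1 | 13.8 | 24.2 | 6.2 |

5 generations

Weekly DD (7 × max(0, T̄ − 9.3)): 23.1, 18.9, 0.0, 102.2, 100.1, 49.0, 65.8, 109.9, 82.6, 53.9, 109.9, 19.6, 0.0, 32.2, 60.2, 12.6, 31.5, 104.3, 0.0.
Season total = 975.8 DD.
Complete generations = ⌊975.8 / 168⌋ = 5.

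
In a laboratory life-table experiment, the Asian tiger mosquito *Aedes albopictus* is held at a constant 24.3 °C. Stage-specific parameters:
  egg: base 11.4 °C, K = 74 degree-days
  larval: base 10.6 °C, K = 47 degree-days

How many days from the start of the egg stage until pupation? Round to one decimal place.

9.2 days

egg: 74 / (24.3 − 11.4) = 74 / 12.9 = 5.736 d.
larval: 47 / (24.3 − 10.6) = 47 / 13.7 = 3.431 d.
Sum = 9.167 ≈ 9.2 days.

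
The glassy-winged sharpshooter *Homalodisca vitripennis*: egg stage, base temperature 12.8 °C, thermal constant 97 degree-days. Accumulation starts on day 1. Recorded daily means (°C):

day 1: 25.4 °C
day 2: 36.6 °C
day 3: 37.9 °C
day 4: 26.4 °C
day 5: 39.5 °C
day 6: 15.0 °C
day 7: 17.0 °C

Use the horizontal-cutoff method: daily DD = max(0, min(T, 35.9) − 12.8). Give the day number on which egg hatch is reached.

Daily DD above 12.8 °C (capped at 23.1): 12.6, 23.1, 23.1, 13.6, 23.1, 2.2, 4.2.
Cumulative: 12.6, 35.7, 58.8, 72.4, 95.5, 97.7, 101.9.
The total first reaches 97 DD on day 6.

day 6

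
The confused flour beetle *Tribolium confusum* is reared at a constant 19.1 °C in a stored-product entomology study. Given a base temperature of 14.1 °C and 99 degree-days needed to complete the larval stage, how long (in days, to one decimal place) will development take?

19.8 days

Daily accumulation = 19.1 − 14.1 = 5.0 DD/day.
Duration = 99 / 5.0 = 19.800 ≈ 19.8 days.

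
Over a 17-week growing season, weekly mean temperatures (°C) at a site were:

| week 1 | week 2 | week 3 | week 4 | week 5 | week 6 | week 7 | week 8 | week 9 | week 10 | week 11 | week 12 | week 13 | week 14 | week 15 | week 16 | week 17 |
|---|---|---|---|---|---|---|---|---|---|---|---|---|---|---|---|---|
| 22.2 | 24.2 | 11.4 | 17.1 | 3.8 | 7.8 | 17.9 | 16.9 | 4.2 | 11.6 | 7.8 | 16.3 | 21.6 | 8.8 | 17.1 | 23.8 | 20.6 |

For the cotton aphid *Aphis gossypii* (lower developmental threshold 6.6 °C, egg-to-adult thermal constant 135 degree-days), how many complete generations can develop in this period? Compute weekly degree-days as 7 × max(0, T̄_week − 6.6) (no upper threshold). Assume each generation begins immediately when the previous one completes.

Weekly DD (7 × max(0, T̄ − 6.6)): 109.2, 123.2, 33.6, 73.5, 0.0, 8.4, 79.1, 72.1, 0.0, 35.0, 8.4, 67.9, 105.0, 15.4, 73.5, 120.4, 98.0.
Season total = 1022.7 DD.
Complete generations = ⌊1022.7 / 135⌋ = 7.

7 generations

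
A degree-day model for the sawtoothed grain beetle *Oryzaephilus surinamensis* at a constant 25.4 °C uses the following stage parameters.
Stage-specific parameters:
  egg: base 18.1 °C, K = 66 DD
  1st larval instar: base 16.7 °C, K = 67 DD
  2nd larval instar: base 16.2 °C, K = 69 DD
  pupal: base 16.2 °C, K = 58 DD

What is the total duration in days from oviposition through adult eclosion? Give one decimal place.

30.5 days

egg: 66 / (25.4 − 18.1) = 66 / 7.3 = 9.041 d.
1st larval instar: 67 / (25.4 − 16.7) = 67 / 8.7 = 7.701 d.
2nd larval instar: 69 / (25.4 − 16.2) = 69 / 9.2 = 7.500 d.
pupal: 58 / (25.4 − 16.2) = 58 / 9.2 = 6.304 d.
Sum = 30.547 ≈ 30.5 days.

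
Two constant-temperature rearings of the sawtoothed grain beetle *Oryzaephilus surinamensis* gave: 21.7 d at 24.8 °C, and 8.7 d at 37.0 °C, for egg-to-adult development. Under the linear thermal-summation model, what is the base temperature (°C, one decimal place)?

Equal thermal constants: D₁(T₁ − T_b) = D₂(T₂ − T_b).
21.7·(24.8 − T_b) = 8.7·(37.0 − T_b)
T_b = (21.7·24.8 − 8.7·37.0) / (21.7 − 8.7) = 216.26 / 13.0 = 16.635 °C ≈ 16.6 °C.

16.6 °C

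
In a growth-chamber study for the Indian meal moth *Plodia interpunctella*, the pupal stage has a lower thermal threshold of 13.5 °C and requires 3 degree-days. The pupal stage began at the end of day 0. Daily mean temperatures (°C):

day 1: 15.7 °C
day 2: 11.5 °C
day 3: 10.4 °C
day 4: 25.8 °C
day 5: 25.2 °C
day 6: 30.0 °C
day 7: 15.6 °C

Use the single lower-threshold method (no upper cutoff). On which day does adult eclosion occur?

Daily DD above 13.5 °C: 2.2, 0.0, 0.0, 12.3, 11.7, 16.5, 2.1.
Cumulative: 2.2, 2.2, 2.2, 14.5, 26.2, 42.7, 44.8.
The total first reaches 3 DD on day 4.

day 4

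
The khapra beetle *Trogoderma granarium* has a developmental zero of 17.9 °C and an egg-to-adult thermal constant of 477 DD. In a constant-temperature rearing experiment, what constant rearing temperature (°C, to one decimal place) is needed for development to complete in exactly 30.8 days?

Required daily accumulation = 477 / 30.8 = 15.487 DD/day.
T = T_base + 15.487 = 17.9 + 15.487 = 33.387 ≈ 33.4 °C.

33.4 °C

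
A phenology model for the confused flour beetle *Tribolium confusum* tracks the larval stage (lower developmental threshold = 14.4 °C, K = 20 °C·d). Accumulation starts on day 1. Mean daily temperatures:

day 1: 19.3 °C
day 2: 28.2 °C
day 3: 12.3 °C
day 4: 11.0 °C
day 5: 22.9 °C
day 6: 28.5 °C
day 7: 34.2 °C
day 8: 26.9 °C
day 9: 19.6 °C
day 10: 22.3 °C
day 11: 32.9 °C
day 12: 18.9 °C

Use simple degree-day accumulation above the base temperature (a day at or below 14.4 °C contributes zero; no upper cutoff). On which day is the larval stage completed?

Daily DD above 14.4 °C: 4.9, 13.8, 0.0, 0.0, 8.5, 14.1, 19.8, 12.5, 5.2, 7.9, 18.5, 4.5.
Cumulative: 4.9, 18.7, 18.7, 18.7, 27.2, 41.3, 61.1, 73.6, 78.8, 86.7, 105.2, 109.7.
The total first reaches 20 DD on day 5.

day 5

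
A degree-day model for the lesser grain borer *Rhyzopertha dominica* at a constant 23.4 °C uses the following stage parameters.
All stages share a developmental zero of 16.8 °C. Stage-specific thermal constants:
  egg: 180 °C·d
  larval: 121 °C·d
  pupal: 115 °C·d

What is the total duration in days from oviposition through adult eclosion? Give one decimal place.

Daily accumulation at 23.4 °C = 23.4 − 16.8 = 6.6 DD/day.
Total K = 180 + 121 + 115 = 416 DD.
Total duration = 416 / 6.6 = 63.030 ≈ 63.0 days.

63.0 days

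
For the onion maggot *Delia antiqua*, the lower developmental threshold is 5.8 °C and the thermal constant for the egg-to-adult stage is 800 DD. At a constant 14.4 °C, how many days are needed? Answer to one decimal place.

Daily accumulation = 14.4 − 5.8 = 8.6 DD/day.
Duration = 800 / 8.6 = 93.023 ≈ 93.0 days.

93.0 days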